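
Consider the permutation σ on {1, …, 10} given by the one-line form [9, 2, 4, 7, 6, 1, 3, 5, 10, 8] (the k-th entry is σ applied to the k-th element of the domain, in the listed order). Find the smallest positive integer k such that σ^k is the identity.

Writing σ as disjoint cycles, the cycle lengths are 6, 3, 1.
The order is lcm(6, 3) = 6.

6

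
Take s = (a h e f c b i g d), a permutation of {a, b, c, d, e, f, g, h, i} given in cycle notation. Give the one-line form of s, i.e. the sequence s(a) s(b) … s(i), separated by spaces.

h i b a f c d e g

Each element maps to the next entry in its cycle (wrapping to the front): a→h, b→i, c→b, d→a, e→f, f→c, g→d, h→e, i→g.
So the one-line form is h i b a f c d e g.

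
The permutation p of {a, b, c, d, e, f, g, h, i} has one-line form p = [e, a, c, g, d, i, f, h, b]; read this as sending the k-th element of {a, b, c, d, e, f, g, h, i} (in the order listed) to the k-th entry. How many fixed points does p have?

2

The fixed points (elements with p(x) = x) are {c, h}, so there are 2.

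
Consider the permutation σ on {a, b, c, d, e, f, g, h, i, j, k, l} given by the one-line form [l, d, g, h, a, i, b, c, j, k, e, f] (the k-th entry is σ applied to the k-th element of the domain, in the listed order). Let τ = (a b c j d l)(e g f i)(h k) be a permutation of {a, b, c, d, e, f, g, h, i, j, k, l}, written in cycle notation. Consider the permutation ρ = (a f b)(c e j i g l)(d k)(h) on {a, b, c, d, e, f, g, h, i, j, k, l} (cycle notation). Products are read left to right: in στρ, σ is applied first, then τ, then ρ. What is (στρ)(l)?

Apply the permutations in order: σ(l) = f, then τ(f) = i, then ρ(i) = g. So (στρ)(l) = g.

g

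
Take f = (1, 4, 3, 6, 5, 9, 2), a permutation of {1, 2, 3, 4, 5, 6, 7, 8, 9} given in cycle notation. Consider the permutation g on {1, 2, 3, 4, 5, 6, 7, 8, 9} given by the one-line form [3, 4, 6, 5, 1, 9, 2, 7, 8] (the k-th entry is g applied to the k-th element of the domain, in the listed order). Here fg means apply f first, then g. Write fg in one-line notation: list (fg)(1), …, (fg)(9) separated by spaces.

Chase each element through f then g: 1 → 4 → 5; 2 → 1 → 3; 3 → 6 → 9; 4 → 3 → 6; 5 → 9 → 8; 6 → 5 → 1; 7 → 7 → 2; 8 → 8 → 7; 9 → 2 → 4.
Collecting the images, fg = [5 3 9 6 8 1 2 7 4].

5 3 9 6 8 1 2 7 4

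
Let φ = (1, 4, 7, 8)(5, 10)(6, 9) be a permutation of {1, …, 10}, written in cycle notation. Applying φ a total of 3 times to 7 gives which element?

4

7 lies in the 4-cycle (1, 4, 7, 8).
Advancing 3 steps from 7: 7 → 8 → 1 → 4.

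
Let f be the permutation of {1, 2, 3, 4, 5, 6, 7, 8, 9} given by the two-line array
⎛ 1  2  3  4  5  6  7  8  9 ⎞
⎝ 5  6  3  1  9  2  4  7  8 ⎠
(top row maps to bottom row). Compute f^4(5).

4

Tracing 5 → 9 → … returns to 5 after 6 steps, so 5 lies in a 6-cycle (1, 5, 9, 8, 7, 4).
Advancing 4 steps from 5: 5 → 9 → 8 → 7 → 4.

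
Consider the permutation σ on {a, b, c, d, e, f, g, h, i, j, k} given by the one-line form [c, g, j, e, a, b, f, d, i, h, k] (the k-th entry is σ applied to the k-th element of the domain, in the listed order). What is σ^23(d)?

Tracing d → e → … returns to d after 6 steps, so d lies in a 6-cycle (a, c, j, h, d, e).
Since the cycle has length 6, σ^23 acts on it the same as σ^5 (23 mod 6 = 5).
Stepping 5 places around the cycle: d → e → a → c → j → h.

h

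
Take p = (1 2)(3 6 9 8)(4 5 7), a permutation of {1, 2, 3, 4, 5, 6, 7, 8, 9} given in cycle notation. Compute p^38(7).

5

7 lies in the 3-cycle (4 5 7).
On a 3-cycle, p^3 is the identity, so p^38 = p^2 there (38 ≡ 2 mod 3).
Advancing 2 steps from 7: 7 → 4 → 5.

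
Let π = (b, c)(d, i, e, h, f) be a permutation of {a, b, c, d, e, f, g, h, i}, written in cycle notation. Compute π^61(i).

i lies in the 5-cycle (d, i, e, h, f).
On a 5-cycle, π^5 is the identity, so π^61 = π^1 there (61 ≡ 1 mod 5).
Advancing 1 step from i: i → e.

e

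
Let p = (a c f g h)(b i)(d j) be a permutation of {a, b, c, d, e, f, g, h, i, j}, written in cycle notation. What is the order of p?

10

The disjoint cycles have lengths 5, 2, 2, 1.
The order is lcm(5, 2, 2) = 10.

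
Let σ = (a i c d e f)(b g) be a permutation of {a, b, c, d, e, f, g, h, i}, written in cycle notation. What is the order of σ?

The cycle type of σ is (6, 2, 1).
Since disjoint cycles commute, ord(σ) = lcm(6, 2) = 6.

6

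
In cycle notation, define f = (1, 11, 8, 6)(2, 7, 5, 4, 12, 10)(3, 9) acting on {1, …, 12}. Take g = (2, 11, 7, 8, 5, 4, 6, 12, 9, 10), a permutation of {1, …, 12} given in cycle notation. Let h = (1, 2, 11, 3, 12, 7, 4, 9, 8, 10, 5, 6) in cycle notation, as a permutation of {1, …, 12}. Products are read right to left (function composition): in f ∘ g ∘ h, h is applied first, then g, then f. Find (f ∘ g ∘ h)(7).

1

(f ∘ g ∘ h)(7) = f(g(h(7))). h(7) = 4, then g(4) = 6, then f(6) = 1, so the result is 1.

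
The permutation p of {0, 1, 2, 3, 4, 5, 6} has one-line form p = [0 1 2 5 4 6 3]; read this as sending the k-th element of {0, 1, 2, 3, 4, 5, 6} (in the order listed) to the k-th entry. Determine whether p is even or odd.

In disjoint-cycle form the cycle lengths are 3, 1, 1, 1, 1.
A cycle is odd iff its length is even; p has 0 even-length cycles, so sgn(p) = (−1)^0 and p is even.

even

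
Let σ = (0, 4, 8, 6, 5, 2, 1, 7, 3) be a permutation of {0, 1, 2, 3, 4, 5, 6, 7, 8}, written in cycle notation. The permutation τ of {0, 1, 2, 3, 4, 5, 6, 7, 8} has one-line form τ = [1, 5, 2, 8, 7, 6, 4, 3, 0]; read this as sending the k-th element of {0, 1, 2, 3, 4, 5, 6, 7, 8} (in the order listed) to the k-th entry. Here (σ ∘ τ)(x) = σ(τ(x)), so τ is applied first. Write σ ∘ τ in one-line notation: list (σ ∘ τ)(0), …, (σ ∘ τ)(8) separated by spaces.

7 2 1 6 3 5 8 0 4

(σ ∘ τ)(x) = σ(τ(x)). Computing each image: σ(τ(0)) = σ(1) = 7, σ(τ(1)) = σ(5) = 2, σ(τ(2)) = σ(2) = 1, σ(τ(3)) = σ(8) = 6, σ(τ(4)) = σ(7) = 3, σ(τ(5)) = σ(6) = 5, σ(τ(6)) = σ(4) = 8, σ(τ(7)) = σ(3) = 0, σ(τ(8)) = σ(0) = 4.
Hence σ ∘ τ = [7 2 1 6 3 5 8 0 4].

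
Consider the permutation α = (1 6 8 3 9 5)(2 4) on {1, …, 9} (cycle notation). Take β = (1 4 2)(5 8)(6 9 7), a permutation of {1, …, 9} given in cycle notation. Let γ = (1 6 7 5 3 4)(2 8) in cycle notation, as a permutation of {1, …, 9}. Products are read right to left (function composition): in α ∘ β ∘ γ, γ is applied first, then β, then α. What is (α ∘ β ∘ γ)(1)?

5

Chase 1: γ(1) = 6; β(6) = 9; α(9) = 5. Hence (α ∘ β ∘ γ)(1) = 5.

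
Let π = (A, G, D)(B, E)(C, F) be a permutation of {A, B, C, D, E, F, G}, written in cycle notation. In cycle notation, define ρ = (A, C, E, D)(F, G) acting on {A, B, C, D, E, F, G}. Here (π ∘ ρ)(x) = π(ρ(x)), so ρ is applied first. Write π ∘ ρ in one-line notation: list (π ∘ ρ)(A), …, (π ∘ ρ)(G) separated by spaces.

Chase each element through ρ then π: A → C → F; B → B → E; C → E → B; D → A → G; E → D → A; F → G → D; G → F → C.
So π ∘ ρ in one-line form is F E B G A D C.

F E B G A D C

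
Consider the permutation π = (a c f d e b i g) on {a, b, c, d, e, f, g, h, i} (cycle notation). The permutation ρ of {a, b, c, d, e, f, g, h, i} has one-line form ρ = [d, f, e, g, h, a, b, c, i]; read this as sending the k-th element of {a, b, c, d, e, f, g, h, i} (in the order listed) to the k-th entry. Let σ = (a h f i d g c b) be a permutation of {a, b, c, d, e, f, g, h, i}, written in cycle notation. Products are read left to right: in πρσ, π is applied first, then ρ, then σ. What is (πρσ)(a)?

e

Chase a: π(a) = c; ρ(c) = e; σ(e) = e. Hence (πρσ)(a) = e.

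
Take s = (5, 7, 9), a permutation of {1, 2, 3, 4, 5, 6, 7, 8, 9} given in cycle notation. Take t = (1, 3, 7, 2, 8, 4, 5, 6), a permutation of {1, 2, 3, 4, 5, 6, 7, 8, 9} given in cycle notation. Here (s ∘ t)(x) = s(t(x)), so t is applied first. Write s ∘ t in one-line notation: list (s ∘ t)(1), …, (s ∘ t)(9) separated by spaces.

For each element, apply t then s: 1 → 3 → 3; 2 → 8 → 8; 3 → 7 → 9; 4 → 5 → 7; 5 → 6 → 6; 6 → 1 → 1; 7 → 2 → 2; 8 → 4 → 4; 9 → 9 → 5.
Collecting the images, s ∘ t = [3 8 9 7 6 1 2 4 5].

3 8 9 7 6 1 2 4 5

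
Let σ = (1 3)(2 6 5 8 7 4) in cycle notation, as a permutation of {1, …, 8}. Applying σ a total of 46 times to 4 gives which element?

8

4 lies in the 6-cycle (2 6 5 8 7 4).
Since the cycle has length 6, σ^46 acts on it the same as σ^4 (46 mod 6 = 4).
Stepping 4 places around the cycle: 4 → 2 → 6 → 5 → 8.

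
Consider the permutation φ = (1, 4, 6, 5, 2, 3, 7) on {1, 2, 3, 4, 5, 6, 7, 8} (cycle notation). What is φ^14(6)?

6

6 lies in the 7-cycle (1, 4, 6, 5, 2, 3, 7).
Powers repeat with period 7 on this cycle, and 14 mod 7 = 0, so φ^14(6) = φ^0(6).
So φ^14(6) = 6.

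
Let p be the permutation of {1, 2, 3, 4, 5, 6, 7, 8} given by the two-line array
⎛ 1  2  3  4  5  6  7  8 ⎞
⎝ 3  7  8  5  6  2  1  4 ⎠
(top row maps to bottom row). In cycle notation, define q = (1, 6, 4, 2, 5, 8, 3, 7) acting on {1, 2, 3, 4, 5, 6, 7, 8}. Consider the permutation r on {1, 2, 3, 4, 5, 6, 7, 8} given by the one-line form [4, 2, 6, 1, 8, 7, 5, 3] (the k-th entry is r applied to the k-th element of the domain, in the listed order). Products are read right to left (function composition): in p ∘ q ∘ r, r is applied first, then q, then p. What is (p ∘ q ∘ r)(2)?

6

Chase 2: r(2) = 2; q(2) = 5; p(5) = 6. Hence (p ∘ q ∘ r)(2) = 6.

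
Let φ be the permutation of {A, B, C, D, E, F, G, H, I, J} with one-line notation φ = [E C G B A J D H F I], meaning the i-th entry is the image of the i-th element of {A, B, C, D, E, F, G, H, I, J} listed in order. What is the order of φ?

Writing φ as disjoint cycles, the cycle lengths are 4, 3, 2, 1.
The order of φ is the least common multiple of its cycle lengths: lcm(4, 3, 2) = 12.

12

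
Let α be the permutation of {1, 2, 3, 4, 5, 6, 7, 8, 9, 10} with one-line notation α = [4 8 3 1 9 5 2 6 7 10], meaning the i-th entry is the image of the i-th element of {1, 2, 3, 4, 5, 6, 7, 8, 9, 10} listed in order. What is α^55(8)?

6

Tracing 8 → 6 → … returns to 8 after 6 steps, so 8 lies in a 6-cycle (2 8 6 5 9 7).
Powers repeat with period 6 on this cycle, and 55 mod 6 = 1, so α^55(8) = α^1(8).
Advancing 1 step from 8: 8 → 6.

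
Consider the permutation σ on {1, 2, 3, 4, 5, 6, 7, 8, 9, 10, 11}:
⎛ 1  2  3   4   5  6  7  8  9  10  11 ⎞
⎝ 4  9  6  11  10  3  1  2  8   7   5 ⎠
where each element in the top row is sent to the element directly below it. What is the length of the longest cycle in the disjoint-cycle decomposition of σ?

6

Decomposing into disjoint cycles gives (1, 4, 11, 5, 10, 7)(2, 9, 8)(3, 6); the longest has length 6.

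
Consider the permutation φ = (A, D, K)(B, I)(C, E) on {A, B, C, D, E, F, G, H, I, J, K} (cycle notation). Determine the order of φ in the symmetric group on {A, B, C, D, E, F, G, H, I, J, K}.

6

The disjoint cycles have lengths 3, 2, 2, 1, 1, 1, 1.
The order of φ is the least common multiple of its cycle lengths: lcm(3, 2, 2) = 6.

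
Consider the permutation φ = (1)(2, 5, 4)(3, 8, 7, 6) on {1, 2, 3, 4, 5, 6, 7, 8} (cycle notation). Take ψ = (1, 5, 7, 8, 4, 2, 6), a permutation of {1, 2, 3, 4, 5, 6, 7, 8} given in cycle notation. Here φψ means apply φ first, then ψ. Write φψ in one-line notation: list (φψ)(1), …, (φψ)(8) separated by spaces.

5 7 4 6 2 3 1 8

For each element, apply φ then ψ: 1 → 1 → 5; 2 → 5 → 7; 3 → 8 → 4; 4 → 2 → 6; 5 → 4 → 2; 6 → 3 → 3; 7 → 6 → 1; 8 → 7 → 8.
So φψ in one-line form is 5 7 4 6 2 3 1 8.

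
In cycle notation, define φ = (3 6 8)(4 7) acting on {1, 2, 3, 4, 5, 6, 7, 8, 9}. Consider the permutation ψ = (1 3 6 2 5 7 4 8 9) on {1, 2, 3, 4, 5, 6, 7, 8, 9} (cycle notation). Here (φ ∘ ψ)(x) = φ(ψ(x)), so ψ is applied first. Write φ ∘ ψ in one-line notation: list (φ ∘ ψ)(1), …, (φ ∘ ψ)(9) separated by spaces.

6 5 8 3 4 2 7 9 1

(φ ∘ ψ)(x) = φ(ψ(x)). Computing each image: φ(ψ(1)) = φ(3) = 6, φ(ψ(2)) = φ(5) = 5, φ(ψ(3)) = φ(6) = 8, φ(ψ(4)) = φ(8) = 3, φ(ψ(5)) = φ(7) = 4, φ(ψ(6)) = φ(2) = 2, φ(ψ(7)) = φ(4) = 7, φ(ψ(8)) = φ(9) = 9, φ(ψ(9)) = φ(1) = 1.
Hence φ ∘ ψ = [6 5 8 3 4 2 7 9 1].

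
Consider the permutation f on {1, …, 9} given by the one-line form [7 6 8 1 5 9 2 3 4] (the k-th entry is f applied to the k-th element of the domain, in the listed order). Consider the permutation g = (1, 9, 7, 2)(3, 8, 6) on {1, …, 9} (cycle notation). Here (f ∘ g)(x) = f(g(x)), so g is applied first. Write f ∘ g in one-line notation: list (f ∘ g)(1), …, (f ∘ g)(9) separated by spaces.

(f ∘ g)(x) = f(g(x)). Computing each image: f(g(1)) = f(9) = 4, f(g(2)) = f(1) = 7, f(g(3)) = f(8) = 3, f(g(4)) = f(4) = 1, f(g(5)) = f(5) = 5, f(g(6)) = f(3) = 8, f(g(7)) = f(2) = 6, f(g(8)) = f(6) = 9, f(g(9)) = f(7) = 2.
Hence f ∘ g = [4 7 3 1 5 8 6 9 2].

4 7 3 1 5 8 6 9 2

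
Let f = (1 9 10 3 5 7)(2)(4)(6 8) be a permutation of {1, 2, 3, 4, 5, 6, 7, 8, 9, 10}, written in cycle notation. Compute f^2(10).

10 lies in the 6-cycle (1 9 10 3 5 7).
Advancing 2 steps from 10: 10 → 3 → 5.

5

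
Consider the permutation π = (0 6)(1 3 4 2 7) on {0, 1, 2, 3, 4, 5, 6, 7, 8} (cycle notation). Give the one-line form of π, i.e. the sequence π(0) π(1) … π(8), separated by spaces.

6 3 7 4 2 5 0 1 8

Each element maps to the next entry in its cycle (wrapping to the front): 0→6, 1→3, 2→7, 3→4, 4→2, 5→5, 6→0, 7→1, 8→8.
Listing these in domain order gives 6 3 7 4 2 5 0 1 8.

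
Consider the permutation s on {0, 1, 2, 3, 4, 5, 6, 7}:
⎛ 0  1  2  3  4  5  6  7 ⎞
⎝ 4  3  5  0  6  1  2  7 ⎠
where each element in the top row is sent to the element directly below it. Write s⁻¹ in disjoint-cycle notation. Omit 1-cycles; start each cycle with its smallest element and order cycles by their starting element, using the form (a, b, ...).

The cycle decomposition of s is (0, 4, 6, 2, 5, 1, 3).
The inverse reverses every cycle; in canonical form, s⁻¹ = (0, 3, 1, 5, 2, 6, 4).

(0, 3, 1, 5, 2, 6, 4)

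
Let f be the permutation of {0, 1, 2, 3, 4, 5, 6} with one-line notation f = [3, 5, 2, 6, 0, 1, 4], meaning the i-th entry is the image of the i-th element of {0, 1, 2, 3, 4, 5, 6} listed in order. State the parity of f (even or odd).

In disjoint-cycle form the cycle lengths are 4, 2, 1.
A cycle of length ℓ contributes ℓ−1 transpositions, so f is a product of 3 + 1 = 4 transpositions — even.

even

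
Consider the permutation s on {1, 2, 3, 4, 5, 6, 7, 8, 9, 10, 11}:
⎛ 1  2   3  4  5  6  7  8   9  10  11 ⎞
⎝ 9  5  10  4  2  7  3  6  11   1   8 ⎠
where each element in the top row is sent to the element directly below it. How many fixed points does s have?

The fixed points (elements with s(x) = x) are {4}, so there is 1.

1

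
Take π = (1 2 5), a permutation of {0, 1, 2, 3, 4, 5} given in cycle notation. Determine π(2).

5

2 appears in (1 2 5); the next entry (wrapping around) is 5.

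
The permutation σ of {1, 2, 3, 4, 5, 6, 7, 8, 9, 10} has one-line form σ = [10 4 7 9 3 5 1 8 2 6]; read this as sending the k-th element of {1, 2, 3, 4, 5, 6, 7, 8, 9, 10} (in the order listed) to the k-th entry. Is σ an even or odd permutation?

In disjoint-cycle form the cycle lengths are 6, 3, 1.
A cycle is odd iff its length is even; σ has 1 even-length cycle, so sgn(σ) = (−1)^1 and σ is odd.

odd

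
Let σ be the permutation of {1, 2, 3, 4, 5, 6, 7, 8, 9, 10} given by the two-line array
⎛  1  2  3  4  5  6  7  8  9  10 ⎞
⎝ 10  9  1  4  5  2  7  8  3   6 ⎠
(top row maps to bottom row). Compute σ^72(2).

2

Tracing 2 → 9 → … returns to 2 after 6 steps, so 2 lies in a 6-cycle (1, 10, 6, 2, 9, 3).
Since the cycle has length 6, σ^72 acts on it the same as σ^0 (72 mod 6 = 0).
So σ^72(2) = 2.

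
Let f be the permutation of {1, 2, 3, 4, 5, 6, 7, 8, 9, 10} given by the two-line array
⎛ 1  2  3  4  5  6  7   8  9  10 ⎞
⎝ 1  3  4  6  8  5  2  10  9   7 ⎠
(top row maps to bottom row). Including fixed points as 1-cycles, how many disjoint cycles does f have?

The cycle decomposition is (1)(2 3 4 6 5 8 10 7)(9), which has 3 cycles (counting 1-cycles).

3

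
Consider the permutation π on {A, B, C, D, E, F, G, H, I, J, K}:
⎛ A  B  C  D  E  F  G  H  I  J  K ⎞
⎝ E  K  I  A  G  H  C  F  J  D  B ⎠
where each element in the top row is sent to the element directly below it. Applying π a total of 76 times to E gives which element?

A

Tracing E → G → … returns to E after 7 steps, so E lies in a 7-cycle (A, E, G, C, I, J, D).
Since the cycle has length 7, π^76 acts on it the same as π^6 (76 mod 7 = 6).
Advancing 6 steps from E: E → G → C → I → J → D → A.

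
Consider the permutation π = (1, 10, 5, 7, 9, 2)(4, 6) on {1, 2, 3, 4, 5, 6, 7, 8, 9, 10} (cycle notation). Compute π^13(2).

2 lies in the 6-cycle (1, 10, 5, 7, 9, 2).
Since the cycle has length 6, π^13 acts on it the same as π^1 (13 mod 6 = 1).
Stepping 1 place around the cycle: 2 → 1.

1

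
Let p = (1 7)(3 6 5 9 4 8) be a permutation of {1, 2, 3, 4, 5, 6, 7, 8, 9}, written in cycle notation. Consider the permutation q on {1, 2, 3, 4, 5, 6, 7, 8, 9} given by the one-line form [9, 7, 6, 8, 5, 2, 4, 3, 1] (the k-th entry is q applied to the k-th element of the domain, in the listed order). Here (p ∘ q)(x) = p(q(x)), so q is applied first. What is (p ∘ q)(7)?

8

First apply q: q(7) = 4, then p(4) = 8. Thus (p ∘ q)(7) = 8.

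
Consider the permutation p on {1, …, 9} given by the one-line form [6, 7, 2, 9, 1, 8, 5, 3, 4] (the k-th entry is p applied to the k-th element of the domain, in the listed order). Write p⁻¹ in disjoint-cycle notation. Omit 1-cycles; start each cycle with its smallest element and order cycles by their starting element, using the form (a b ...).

(1 5 7 2 3 8 6)(4 9)

First write p in disjoint cycles: (1 6 8 3 2 7 5)(4 9).
Reversing each cycle (and rotating so the smallest element leads) gives p⁻¹ = (1 5 7 2 3 8 6)(4 9).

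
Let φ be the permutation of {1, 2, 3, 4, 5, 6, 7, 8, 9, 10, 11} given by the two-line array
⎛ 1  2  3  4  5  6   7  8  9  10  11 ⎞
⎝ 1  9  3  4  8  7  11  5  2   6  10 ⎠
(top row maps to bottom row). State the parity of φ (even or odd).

In disjoint-cycle form the cycle lengths are 4, 2, 2, 1, 1, 1.
A cycle of length ℓ contributes ℓ−1 transpositions, so φ is a product of 3 + 1 + 1 = 5 transpositions — odd.

odd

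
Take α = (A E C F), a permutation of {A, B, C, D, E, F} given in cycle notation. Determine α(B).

B does not appear in any cycle of α, so it is a fixed point: α(B) = B.

B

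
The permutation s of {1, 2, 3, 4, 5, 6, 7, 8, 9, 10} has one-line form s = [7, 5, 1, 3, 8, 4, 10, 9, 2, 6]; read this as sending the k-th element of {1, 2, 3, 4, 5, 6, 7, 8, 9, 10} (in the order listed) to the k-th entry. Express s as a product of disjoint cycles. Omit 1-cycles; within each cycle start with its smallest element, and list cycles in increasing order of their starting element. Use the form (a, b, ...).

Start at 1 and follow images: 1 → 7 → 10 → 6 → 4 → 3 → 1, giving the cycle (1, 7, 10, 6, 4, 3).
Repeating from the next unused element and collecting all non-trivial cycles gives (1, 7, 10, 6, 4, 3)(2, 5, 8, 9).

(1, 7, 10, 6, 4, 3)(2, 5, 8, 9)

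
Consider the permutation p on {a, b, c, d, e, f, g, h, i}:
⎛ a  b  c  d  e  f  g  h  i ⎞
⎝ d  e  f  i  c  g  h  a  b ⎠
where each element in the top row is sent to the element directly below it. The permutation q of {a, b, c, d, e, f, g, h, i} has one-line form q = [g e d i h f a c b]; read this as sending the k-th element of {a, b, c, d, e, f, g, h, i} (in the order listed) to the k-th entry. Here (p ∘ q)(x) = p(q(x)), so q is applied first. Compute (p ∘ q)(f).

g

First apply q: q(f) = f, then p(f) = g. Thus (p ∘ q)(f) = g.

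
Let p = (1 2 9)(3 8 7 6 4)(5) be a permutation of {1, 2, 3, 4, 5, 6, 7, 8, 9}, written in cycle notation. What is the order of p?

The cycle type of p is (5, 3, 1).
The order is lcm(5, 3) = 15.

15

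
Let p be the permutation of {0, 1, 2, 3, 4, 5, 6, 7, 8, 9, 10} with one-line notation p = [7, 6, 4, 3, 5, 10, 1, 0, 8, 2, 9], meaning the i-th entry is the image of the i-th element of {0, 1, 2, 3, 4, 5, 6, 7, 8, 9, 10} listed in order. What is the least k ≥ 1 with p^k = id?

Writing p as disjoint cycles, the cycle lengths are 5, 2, 2, 1, 1.
The order of p is the least common multiple of its cycle lengths: lcm(5, 2, 2) = 10.

10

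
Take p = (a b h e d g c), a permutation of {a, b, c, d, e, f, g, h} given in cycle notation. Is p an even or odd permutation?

The cycle lengths are 7, 1.
A cycle is odd iff its length is even; p has 0 even-length cycles, so sgn(p) = (−1)^0 and p is even.

even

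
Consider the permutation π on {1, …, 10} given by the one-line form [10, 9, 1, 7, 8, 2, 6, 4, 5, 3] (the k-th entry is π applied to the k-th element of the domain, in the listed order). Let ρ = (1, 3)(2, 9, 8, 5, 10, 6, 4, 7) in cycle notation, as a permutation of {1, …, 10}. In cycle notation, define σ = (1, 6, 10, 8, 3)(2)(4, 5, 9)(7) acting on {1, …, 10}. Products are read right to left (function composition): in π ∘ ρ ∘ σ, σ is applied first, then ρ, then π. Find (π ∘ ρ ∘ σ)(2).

5

(π ∘ ρ ∘ σ)(2) = π(ρ(σ(2))). σ(2) = 2, then ρ(2) = 9, then π(9) = 5, so the result is 5.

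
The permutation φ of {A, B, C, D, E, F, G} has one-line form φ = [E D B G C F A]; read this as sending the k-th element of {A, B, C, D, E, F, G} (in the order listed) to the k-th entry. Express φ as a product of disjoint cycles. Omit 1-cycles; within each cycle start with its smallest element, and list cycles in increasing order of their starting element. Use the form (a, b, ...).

Iterating φ from A gives A → E → C → B → D → G → A; that is the 6-cycle (A, E, C, B, D, G).
Repeating from the next unused element and collecting all non-trivial cycles gives (A, E, C, B, D, G).

(A, E, C, B, D, G)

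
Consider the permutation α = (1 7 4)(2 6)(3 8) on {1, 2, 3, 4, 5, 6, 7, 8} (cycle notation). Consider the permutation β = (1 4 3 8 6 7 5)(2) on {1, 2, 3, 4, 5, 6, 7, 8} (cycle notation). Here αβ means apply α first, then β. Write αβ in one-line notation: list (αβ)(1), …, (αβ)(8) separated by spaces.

5 7 6 4 1 2 3 8

Chase each element through α then β: 1 → 7 → 5; 2 → 6 → 7; 3 → 8 → 6; 4 → 1 → 4; 5 → 5 → 1; 6 → 2 → 2; 7 → 4 → 3; 8 → 3 → 8.
Collecting the images, αβ = [5 7 6 4 1 2 3 8].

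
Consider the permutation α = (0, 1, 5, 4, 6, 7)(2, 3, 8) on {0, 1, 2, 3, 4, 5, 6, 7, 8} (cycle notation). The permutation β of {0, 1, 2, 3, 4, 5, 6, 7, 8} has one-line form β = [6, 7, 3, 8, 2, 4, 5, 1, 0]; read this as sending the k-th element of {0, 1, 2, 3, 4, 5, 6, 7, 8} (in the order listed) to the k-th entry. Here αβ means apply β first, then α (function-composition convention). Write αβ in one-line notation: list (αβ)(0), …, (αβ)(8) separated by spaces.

7 0 8 2 3 6 4 5 1

Chase each element through β then α: 0 → 6 → 7; 1 → 7 → 0; 2 → 3 → 8; 3 → 8 → 2; 4 → 2 → 3; 5 → 4 → 6; 6 → 5 → 4; 7 → 1 → 5; 8 → 0 → 1.
Collecting the images, αβ = [7 0 8 2 3 6 4 5 1].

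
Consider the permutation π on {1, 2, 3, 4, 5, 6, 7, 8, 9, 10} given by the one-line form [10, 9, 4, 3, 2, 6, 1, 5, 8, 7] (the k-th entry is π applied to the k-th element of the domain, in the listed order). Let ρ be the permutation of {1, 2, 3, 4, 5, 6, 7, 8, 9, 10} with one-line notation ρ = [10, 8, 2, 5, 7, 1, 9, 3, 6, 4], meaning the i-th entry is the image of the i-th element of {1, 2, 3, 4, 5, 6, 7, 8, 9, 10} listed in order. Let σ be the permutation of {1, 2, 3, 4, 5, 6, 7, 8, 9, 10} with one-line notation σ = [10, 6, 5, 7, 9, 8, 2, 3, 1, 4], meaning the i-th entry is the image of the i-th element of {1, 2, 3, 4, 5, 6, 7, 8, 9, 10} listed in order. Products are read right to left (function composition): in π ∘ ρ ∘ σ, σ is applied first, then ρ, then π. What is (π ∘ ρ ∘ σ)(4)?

Apply the permutations in order: σ(4) = 7, then ρ(7) = 9, then π(9) = 8. So (π ∘ ρ ∘ σ)(4) = 8.

8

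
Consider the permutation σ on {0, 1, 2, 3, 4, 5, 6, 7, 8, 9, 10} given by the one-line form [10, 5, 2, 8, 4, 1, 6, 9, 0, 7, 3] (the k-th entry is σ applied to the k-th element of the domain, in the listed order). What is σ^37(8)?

Tracing 8 → 0 → … returns to 8 after 4 steps, so 8 lies in a 4-cycle (0, 10, 3, 8).
Since the cycle has length 4, σ^37 acts on it the same as σ^1 (37 mod 4 = 1).
Stepping 1 place around the cycle: 8 → 0.

0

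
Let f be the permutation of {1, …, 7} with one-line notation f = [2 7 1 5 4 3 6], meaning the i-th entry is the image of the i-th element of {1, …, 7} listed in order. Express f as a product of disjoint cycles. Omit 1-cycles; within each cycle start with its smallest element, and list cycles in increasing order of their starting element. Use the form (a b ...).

(1 2 7 6 3)(4 5)

From 1: 1 → 2 → 7 → 6 → 3 → 1, closing the cycle (1 2 7 6 3).
Repeating from the next unused element and collecting all non-trivial cycles gives (1 2 7 6 3)(4 5).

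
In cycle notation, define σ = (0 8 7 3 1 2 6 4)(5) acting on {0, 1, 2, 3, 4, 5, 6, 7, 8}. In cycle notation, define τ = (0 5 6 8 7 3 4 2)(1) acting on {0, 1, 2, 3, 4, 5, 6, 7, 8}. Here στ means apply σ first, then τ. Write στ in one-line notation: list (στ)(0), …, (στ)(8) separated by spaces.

7 0 8 1 5 6 2 4 3

For each element, apply σ then τ: 0 → 8 → 7; 1 → 2 → 0; 2 → 6 → 8; 3 → 1 → 1; 4 → 0 → 5; 5 → 5 → 6; 6 → 4 → 2; 7 → 3 → 4; 8 → 7 → 3.
Collecting the images, στ = [7 0 8 1 5 6 2 4 3].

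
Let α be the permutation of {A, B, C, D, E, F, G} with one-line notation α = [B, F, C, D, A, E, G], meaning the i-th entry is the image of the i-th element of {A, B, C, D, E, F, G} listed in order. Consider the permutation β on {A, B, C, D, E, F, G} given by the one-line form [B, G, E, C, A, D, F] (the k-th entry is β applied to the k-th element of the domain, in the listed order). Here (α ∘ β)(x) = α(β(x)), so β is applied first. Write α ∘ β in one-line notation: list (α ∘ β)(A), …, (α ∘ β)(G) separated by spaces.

Chase each element through β then α: A → B → F; B → G → G; C → E → A; D → C → C; E → A → B; F → D → D; G → F → E.
Collecting the images, α ∘ β = [F G A C B D E].

F G A C B D E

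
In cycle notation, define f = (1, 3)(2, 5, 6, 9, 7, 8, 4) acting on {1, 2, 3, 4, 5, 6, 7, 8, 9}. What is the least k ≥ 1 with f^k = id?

14

The disjoint cycles have lengths 7, 2.
Since disjoint cycles commute, ord(f) = lcm(7, 2) = 14.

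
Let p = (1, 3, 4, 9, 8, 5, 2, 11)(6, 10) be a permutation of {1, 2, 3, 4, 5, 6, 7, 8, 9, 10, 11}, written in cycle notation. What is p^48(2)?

2

2 lies in the 8-cycle (1, 3, 4, 9, 8, 5, 2, 11).
Since the cycle has length 8, p^48 acts on it the same as p^0 (48 mod 8 = 0).
So p^48(2) = 2.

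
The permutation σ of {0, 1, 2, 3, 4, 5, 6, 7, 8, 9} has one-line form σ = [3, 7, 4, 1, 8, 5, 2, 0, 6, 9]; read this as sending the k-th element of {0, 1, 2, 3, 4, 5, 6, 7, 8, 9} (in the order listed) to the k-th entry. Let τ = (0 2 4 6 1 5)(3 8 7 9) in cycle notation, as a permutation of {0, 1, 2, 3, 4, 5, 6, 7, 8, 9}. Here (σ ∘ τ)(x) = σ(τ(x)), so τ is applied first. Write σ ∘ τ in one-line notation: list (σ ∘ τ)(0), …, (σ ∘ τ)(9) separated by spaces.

4 5 8 6 2 3 7 9 0 1

Chase each element through τ then σ: 0 → 2 → 4; 1 → 5 → 5; 2 → 4 → 8; 3 → 8 → 6; 4 → 6 → 2; 5 → 0 → 3; 6 → 1 → 7; 7 → 9 → 9; 8 → 7 → 0; 9 → 3 → 1.
So σ ∘ τ in one-line form is 4 5 8 6 2 3 7 9 0 1.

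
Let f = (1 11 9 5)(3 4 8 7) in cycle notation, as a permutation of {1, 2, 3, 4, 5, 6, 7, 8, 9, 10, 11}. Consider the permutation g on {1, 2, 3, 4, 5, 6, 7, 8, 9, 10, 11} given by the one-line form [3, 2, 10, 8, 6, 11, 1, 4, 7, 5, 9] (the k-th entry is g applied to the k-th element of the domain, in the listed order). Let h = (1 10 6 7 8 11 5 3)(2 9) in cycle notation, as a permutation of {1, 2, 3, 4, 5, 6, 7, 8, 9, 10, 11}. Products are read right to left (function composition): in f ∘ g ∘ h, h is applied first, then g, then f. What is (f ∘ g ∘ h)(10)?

9

(f ∘ g ∘ h)(10) = f(g(h(10))). h(10) = 6, then g(6) = 11, then f(11) = 9, so the result is 9.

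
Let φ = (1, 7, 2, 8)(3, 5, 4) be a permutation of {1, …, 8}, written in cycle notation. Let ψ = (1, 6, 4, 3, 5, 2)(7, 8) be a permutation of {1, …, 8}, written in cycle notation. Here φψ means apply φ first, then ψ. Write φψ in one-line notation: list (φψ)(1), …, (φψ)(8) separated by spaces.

(φψ)(x) = ψ(φ(x)). Computing each image: ψ(φ(1)) = ψ(7) = 8, ψ(φ(2)) = ψ(8) = 7, ψ(φ(3)) = ψ(5) = 2, ψ(φ(4)) = ψ(3) = 5, ψ(φ(5)) = ψ(4) = 3, ψ(φ(6)) = ψ(6) = 4, ψ(φ(7)) = ψ(2) = 1, ψ(φ(8)) = ψ(1) = 6.
Hence φψ = [8 7 2 5 3 4 1 6].

8 7 2 5 3 4 1 6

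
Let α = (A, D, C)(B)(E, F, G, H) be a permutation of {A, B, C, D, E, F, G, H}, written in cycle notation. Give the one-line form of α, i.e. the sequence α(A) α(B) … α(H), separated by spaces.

D B A C F G H E

Each element maps to the next entry in its cycle (wrapping to the front): A↦D, B↦B, C↦A, D↦C, E↦F, F↦G, G↦H, H↦E.
Listing these in domain order gives D B A C F G H E.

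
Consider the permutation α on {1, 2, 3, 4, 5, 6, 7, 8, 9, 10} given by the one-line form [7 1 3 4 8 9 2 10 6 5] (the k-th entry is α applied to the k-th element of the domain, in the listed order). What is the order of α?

6

Writing α as disjoint cycles, the cycle lengths are 3, 3, 2, 1, 1.
The order of α is the least common multiple of its cycle lengths: lcm(3, 3, 2) = 6.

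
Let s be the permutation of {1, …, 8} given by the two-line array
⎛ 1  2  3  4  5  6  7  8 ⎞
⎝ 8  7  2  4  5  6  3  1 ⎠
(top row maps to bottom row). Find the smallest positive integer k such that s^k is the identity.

6

Writing s as disjoint cycles, the cycle lengths are 3, 2, 1, 1, 1.
Since disjoint cycles commute, ord(s) = lcm(3, 2) = 6.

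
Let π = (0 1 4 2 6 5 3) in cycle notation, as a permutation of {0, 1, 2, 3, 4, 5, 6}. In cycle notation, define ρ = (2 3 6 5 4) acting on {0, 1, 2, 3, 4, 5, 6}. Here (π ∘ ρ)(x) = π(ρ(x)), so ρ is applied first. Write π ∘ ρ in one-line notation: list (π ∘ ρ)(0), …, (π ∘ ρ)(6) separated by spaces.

1 4 0 5 6 2 3

(π ∘ ρ)(x) = π(ρ(x)). Computing each image: π(ρ(0)) = π(0) = 1, π(ρ(1)) = π(1) = 4, π(ρ(2)) = π(3) = 0, π(ρ(3)) = π(6) = 5, π(ρ(4)) = π(2) = 6, π(ρ(5)) = π(4) = 2, π(ρ(6)) = π(5) = 3.
Hence π ∘ ρ = [1 4 0 5 6 2 3].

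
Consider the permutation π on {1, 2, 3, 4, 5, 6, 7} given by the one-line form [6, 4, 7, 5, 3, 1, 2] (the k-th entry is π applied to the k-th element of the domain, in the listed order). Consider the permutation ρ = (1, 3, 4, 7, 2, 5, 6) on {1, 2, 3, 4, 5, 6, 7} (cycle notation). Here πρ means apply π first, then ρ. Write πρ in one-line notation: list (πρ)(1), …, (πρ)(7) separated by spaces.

(πρ)(x) = ρ(π(x)). Computing each image: ρ(π(1)) = ρ(6) = 1, ρ(π(2)) = ρ(4) = 7, ρ(π(3)) = ρ(7) = 2, ρ(π(4)) = ρ(5) = 6, ρ(π(5)) = ρ(3) = 4, ρ(π(6)) = ρ(1) = 3, ρ(π(7)) = ρ(2) = 5.
Hence πρ = [1 7 2 6 4 3 5].

1 7 2 6 4 3 5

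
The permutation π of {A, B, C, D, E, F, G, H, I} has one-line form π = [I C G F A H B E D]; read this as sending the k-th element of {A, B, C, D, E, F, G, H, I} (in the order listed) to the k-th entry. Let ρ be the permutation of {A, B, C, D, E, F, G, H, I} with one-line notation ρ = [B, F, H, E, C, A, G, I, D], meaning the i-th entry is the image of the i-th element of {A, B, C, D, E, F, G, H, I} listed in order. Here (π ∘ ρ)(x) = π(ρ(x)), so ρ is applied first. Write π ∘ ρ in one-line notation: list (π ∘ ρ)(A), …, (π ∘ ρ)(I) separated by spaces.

C H E A G I B D F

(π ∘ ρ)(x) = π(ρ(x)). Computing each image: π(ρ(A)) = π(B) = C, π(ρ(B)) = π(F) = H, π(ρ(C)) = π(H) = E, π(ρ(D)) = π(E) = A, π(ρ(E)) = π(C) = G, π(ρ(F)) = π(A) = I, π(ρ(G)) = π(G) = B, π(ρ(H)) = π(I) = D, π(ρ(I)) = π(D) = F.
Hence π ∘ ρ = [C H E A G I B D F].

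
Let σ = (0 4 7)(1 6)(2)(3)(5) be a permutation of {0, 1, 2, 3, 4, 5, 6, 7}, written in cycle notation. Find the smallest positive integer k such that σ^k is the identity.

The disjoint cycles have lengths 3, 2, 1, 1, 1.
The order is lcm(3, 2) = 6.

6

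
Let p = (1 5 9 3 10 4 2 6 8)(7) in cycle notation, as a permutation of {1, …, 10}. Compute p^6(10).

10 lies in the 9-cycle (1 5 9 3 10 4 2 6 8).
Advancing 6 steps from 10: 10 → 4 → 2 → 6 → 8 → 1 → 5.

5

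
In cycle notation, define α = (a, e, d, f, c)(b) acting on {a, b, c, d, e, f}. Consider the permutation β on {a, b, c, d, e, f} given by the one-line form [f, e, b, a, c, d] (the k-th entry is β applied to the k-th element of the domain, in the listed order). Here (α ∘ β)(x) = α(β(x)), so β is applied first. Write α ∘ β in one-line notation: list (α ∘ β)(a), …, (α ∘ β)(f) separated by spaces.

c d b e a f

(α ∘ β)(x) = α(β(x)). Computing each image: α(β(a)) = α(f) = c, α(β(b)) = α(e) = d, α(β(c)) = α(b) = b, α(β(d)) = α(a) = e, α(β(e)) = α(c) = a, α(β(f)) = α(d) = f.
Hence α ∘ β = [c d b e a f].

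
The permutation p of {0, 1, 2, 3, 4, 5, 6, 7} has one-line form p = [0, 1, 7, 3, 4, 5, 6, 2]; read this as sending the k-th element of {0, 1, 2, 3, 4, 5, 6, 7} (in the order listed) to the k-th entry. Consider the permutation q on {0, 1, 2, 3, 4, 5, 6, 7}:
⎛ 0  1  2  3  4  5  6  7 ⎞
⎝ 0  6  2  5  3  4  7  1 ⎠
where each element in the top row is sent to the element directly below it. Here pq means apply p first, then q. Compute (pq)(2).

1

First apply p: p(2) = 7, then q(7) = 1. Thus (pq)(2) = 1.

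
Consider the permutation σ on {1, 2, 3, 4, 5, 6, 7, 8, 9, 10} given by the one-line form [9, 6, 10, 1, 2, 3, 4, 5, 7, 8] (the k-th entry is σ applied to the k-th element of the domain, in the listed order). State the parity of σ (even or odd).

even

In disjoint-cycle form the cycle lengths are 6, 4.
A cycle of length ℓ contributes ℓ−1 transpositions, so σ is a product of 5 + 3 = 8 transpositions — even.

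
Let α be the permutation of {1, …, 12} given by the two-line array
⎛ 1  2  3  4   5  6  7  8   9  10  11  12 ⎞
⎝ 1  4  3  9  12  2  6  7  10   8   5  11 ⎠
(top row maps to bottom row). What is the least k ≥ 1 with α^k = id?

21

The disjoint-cycle form of α has cycle lengths 7, 3, 1, 1.
The order is lcm(7, 3) = 21.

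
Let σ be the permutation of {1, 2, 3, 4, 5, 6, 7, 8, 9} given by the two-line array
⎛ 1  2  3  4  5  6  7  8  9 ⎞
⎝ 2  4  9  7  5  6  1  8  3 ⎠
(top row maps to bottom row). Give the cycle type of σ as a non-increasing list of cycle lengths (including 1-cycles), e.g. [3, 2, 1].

The disjoint cycles are (1, 2, 4, 7)(3, 9)(5)(6)(8), with lengths 4, 2, 1, 1, 1 in non-increasing order.

[4, 2, 1, 1, 1]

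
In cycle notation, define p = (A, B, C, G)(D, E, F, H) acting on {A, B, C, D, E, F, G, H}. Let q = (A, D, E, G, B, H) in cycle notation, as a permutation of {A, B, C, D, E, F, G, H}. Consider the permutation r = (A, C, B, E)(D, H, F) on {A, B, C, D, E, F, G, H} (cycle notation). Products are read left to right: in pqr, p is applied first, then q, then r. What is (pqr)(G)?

(pqr)(G) = r(q(p(G))). p(G) = A, then q(A) = D, then r(D) = H, so the result is H.

H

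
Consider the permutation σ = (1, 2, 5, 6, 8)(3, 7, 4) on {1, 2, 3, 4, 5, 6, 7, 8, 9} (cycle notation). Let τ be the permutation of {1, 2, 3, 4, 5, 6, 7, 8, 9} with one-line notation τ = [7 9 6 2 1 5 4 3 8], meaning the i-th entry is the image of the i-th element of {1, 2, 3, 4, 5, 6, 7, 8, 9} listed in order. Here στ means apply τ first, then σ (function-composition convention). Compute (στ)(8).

τ(8) = 3, then σ(3) = 7; composing gives (στ)(8) = 7.

7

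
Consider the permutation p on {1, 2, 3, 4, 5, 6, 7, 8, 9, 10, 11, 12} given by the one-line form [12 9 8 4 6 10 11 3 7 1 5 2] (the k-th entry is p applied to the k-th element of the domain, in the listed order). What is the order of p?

18

Decomposing into disjoint cycles gives cycle lengths 9, 2, 1.
The order is lcm(9, 2) = 18.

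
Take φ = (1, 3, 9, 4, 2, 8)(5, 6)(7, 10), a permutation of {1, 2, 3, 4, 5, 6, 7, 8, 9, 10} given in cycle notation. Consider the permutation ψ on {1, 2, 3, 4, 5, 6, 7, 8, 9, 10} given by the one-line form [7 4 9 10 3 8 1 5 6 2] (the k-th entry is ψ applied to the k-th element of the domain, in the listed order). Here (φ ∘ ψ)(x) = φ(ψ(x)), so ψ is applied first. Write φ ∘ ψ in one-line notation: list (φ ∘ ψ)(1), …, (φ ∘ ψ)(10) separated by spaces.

Chase each element through ψ then φ: 1 → 7 → 10; 2 → 4 → 2; 3 → 9 → 4; 4 → 10 → 7; 5 → 3 → 9; 6 → 8 → 1; 7 → 1 → 3; 8 → 5 → 6; 9 → 6 → 5; 10 → 2 → 8.
Collecting the images, φ ∘ ψ = [10 2 4 7 9 1 3 6 5 8].

10 2 4 7 9 1 3 6 5 8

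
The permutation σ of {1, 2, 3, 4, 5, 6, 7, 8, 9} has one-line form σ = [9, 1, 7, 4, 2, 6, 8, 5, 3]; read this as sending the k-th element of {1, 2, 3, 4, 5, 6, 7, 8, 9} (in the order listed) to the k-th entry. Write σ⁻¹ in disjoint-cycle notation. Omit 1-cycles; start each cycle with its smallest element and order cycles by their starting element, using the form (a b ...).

The cycle decomposition of σ is (1 9 3 7 8 5 2).
Reversing each cycle (and rotating so the smallest element leads) gives σ⁻¹ = (1 2 5 8 7 3 9).

(1 2 5 8 7 3 9)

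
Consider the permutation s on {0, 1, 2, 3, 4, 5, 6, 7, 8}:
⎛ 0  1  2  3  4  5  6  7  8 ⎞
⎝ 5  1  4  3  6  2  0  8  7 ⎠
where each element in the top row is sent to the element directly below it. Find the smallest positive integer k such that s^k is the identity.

The disjoint-cycle form of s has cycle lengths 5, 2, 1, 1.
The order of s is the least common multiple of its cycle lengths: lcm(5, 2) = 10.

10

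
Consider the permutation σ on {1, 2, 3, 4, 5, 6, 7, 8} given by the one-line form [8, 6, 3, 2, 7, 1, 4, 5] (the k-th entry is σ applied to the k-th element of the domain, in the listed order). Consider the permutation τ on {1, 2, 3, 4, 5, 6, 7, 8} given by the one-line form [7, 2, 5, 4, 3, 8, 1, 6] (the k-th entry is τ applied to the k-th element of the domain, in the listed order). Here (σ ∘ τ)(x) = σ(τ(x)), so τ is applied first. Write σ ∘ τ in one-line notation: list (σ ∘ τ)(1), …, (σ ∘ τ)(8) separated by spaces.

4 6 7 2 3 5 8 1

(σ ∘ τ)(x) = σ(τ(x)). Computing each image: σ(τ(1)) = σ(7) = 4, σ(τ(2)) = σ(2) = 6, σ(τ(3)) = σ(5) = 7, σ(τ(4)) = σ(4) = 2, σ(τ(5)) = σ(3) = 3, σ(τ(6)) = σ(8) = 5, σ(τ(7)) = σ(1) = 8, σ(τ(8)) = σ(6) = 1.
Hence σ ∘ τ = [4 6 7 2 3 5 8 1].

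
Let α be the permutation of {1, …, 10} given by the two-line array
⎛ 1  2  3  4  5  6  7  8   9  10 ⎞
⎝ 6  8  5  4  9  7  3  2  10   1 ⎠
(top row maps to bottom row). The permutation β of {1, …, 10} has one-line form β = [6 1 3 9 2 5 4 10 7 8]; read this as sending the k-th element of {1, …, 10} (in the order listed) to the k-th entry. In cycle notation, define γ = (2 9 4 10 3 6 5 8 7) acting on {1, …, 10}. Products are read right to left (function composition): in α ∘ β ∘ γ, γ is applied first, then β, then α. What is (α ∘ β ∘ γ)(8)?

4

(α ∘ β ∘ γ)(8) = α(β(γ(8))). γ(8) = 7, then β(7) = 4, then α(4) = 4, so the result is 4.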